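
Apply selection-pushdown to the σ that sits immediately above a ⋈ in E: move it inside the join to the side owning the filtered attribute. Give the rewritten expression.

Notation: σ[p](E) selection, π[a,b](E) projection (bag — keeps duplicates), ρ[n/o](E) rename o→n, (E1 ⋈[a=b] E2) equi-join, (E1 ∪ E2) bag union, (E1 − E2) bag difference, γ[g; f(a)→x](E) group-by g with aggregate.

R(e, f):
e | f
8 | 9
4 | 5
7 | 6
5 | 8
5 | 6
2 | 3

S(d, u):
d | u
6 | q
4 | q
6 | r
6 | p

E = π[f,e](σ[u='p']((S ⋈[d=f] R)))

σ filters on u, owned by the left side.
E' = π[f,e]((σ[u='p'](S) ⋈[d=f] R))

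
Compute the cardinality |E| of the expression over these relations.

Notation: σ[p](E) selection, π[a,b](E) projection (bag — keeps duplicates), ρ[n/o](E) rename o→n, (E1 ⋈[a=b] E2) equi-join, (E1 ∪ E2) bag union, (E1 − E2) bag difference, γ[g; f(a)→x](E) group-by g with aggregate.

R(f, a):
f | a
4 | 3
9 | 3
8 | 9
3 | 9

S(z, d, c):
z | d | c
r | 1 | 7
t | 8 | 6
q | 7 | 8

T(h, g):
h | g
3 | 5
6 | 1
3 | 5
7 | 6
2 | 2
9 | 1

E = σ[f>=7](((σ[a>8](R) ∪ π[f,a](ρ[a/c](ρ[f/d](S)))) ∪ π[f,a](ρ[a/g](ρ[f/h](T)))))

Per-node cardinality:
  R → 4
  σ[a>8](R) → 2
  S → 3
  ρ[f/d](S) → 3
  ρ[a/c](ρ[f/d](S)) → 3
  π[f,a](ρ[a/c](ρ[f/d](S))) → 3
  (σ[a>8](R) ∪ π[f,a](ρ[a/c](ρ[f/d](S)))) → 5
  T → 6
  ρ[f/h](T) → 6
  ρ[a/g](ρ[f/h](T)) → 6
  π[f,a](ρ[a/g](ρ[f/h](T))) → 6
  ((σ[a>8](R) ∪ π[f,a](ρ[a/c](ρ[f/d](S)))) ∪ π[f,a](ρ[a/g](ρ[f/h](T)))) → 11
  σ[f>=7](((σ[a>8](R) ∪ π[f,a](ρ[a/c](ρ[f/d](S)))) ∪ π[f,a](ρ[a/g](ρ[f/h](T))))) → 5

|E| = 5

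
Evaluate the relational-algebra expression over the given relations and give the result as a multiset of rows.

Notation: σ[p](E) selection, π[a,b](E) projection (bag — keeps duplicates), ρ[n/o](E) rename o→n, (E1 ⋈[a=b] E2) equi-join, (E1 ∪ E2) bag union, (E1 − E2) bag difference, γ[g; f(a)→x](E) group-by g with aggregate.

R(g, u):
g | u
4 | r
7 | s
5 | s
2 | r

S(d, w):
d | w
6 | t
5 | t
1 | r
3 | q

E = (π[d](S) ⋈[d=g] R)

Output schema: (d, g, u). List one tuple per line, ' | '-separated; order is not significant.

Row counts bottom-up:
  S → 4
  π[d](S) → 4
  R → 4
  (π[d](S) ⋈[d=g] R) → 1

== RESULT ==
d | g | u
5 | 5 | s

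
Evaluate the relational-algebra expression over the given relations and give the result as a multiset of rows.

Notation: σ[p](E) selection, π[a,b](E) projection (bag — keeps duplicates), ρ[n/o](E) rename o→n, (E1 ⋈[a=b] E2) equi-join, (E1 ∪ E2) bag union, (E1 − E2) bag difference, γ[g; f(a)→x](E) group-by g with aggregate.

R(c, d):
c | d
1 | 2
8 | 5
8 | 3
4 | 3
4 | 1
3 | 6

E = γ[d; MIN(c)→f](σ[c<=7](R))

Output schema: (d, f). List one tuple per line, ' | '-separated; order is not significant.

Per-node cardinality:
  R → 6
  σ[c<=7](R) → 4
  γ[d; MIN(c)→f](σ[c<=7](R)) → 4

== RESULT ==
d | f
1 | 4
2 | 1
3 | 4
6 | 3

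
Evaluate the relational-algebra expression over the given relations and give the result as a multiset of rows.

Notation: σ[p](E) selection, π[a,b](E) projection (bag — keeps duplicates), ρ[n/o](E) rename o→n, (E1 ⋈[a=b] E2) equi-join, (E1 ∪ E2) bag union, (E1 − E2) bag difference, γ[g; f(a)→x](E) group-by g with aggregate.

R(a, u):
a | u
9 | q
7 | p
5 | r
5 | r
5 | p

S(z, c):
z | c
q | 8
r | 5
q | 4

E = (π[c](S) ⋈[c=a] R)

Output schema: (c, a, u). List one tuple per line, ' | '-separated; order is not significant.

Subexpression sizes:
  S → 3
  π[c](S) → 3
  R → 5
  (π[c](S) ⋈[c=a] R) → 3

== RESULT ==
c | a | u
5 | 5 | p
5 | 5 | r
5 | 5 | r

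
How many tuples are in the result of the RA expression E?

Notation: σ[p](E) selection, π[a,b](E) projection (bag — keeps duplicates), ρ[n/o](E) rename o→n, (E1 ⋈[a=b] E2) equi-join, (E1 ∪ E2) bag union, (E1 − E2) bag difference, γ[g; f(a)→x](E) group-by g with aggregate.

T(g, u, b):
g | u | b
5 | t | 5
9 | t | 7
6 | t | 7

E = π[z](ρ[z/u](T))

Row counts bottom-up:
  T → 3
  ρ[z/u](T) → 3
  π[z](ρ[z/u](T)) → 3

|E| = 3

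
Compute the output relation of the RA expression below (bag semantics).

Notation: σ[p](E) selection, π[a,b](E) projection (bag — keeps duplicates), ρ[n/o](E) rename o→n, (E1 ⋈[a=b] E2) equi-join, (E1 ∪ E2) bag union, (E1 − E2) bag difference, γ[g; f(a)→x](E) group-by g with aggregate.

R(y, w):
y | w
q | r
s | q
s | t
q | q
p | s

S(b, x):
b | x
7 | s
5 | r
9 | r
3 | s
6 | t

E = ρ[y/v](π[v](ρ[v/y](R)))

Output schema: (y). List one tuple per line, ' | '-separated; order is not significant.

Stepwise |·|:
  R → 5
  ρ[v/y](R) → 5
  π[v](ρ[v/y](R)) → 5
  ρ[y/v](π[v](ρ[v/y](R))) → 5

== RESULT ==
y
p
q
q
s
s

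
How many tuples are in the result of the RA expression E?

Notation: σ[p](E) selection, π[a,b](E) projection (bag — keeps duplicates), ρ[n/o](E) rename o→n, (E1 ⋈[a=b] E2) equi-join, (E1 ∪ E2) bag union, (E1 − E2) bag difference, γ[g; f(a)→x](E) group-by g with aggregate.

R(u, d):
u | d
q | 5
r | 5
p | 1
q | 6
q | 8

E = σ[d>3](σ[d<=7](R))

Stepwise |·|:
  R → 5
  σ[d<=7](R) → 4
  σ[d>3](σ[d<=7](R)) → 3

|E| = 3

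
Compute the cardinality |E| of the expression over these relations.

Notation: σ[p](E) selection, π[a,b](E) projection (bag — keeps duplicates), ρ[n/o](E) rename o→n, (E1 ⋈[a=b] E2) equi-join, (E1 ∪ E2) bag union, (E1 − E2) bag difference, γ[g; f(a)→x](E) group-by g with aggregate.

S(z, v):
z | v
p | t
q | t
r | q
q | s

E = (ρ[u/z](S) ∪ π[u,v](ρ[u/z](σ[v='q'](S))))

Row counts bottom-up:
  S → 4
  ρ[u/z](S) → 4
  S → 4
  σ[v='q'](S) → 1
  ρ[u/z](σ[v='q'](S)) → 1
  π[u,v](ρ[u/z](σ[v='q'](S))) → 1
  (ρ[u/z](S) ∪ π[u,v](ρ[u/z](σ[v='q'](S)))) → 5

|E| = 5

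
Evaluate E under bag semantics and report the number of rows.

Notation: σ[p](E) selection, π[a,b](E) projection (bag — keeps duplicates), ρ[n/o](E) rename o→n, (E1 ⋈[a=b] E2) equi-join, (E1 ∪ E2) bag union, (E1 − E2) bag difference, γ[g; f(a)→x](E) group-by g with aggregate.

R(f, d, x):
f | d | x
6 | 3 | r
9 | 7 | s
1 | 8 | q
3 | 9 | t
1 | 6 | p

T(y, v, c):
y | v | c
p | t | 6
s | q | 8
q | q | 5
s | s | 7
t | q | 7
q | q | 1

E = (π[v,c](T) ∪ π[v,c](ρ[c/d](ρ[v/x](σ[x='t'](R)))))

Row counts bottom-up:
  T → 6
  π[v,c](T) → 6
  R → 5
  σ[x='t'](R) → 1
  ρ[v/x](σ[x='t'](R)) → 1
  ρ[c/d](ρ[v/x](σ[x='t'](R))) → 1
  π[v,c](ρ[c/d](ρ[v/x](σ[x='t'](R)))) → 1
  (π[v,c](T) ∪ π[v,c](ρ[c/d](ρ[v/x](σ[x='t'](R))))) → 7

|E| = 7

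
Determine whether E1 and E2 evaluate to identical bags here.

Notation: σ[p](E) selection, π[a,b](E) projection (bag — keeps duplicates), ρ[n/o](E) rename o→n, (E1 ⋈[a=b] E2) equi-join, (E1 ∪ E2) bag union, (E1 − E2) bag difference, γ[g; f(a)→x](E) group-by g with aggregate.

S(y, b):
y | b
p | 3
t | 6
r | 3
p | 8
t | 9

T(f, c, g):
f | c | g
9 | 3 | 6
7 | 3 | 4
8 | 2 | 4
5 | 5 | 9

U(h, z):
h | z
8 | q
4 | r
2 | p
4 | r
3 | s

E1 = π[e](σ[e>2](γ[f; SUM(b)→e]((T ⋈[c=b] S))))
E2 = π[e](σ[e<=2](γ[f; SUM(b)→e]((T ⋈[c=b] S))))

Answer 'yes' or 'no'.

E1 subexpression sizes:
  T → 4
  S → 5
  (T ⋈[c=b] S) → 4
  γ[f; SUM(b)→e]((T ⋈[c=b] S)) → 2
  σ[e>2](γ[f; SUM(b)→e]((T ⋈[c=b] S))) → 2
  π[e](σ[e>2](γ[f; SUM(b)→e]((T ⋈[c=b] S)))) → 2
E2 subexpression sizes:
  T → 4
  S → 5
  (T ⋈[c=b] S) → 4
  γ[f; SUM(b)→e]((T ⋈[c=b] S)) → 2
  σ[e<=2](γ[f; SUM(b)→e]((T ⋈[c=b] S))) → 0
  π[e](σ[e<=2](γ[f; SUM(b)→e]((T ⋈[c=b] S)))) → 0

E1 result:
e
6
6
E2 result:
e
(0 rows)
Witness: (6,) appears 2× in E1 but 0× in E2.

no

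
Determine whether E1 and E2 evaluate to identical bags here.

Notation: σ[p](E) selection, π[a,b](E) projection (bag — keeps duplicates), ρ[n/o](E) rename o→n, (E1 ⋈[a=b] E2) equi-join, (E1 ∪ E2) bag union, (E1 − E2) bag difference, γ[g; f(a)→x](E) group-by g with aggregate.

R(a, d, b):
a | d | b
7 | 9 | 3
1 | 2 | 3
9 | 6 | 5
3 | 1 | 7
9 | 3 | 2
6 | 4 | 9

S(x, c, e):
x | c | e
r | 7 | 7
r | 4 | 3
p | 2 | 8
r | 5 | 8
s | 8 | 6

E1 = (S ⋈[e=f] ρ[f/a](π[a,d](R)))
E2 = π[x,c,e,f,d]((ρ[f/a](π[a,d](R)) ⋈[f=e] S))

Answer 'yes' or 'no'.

E1 stepwise |·|:
  S → 5
  R → 6
  π[a,d](R) → 6
  ρ[f/a](π[a,d](R)) → 6
  (S ⋈[e=f] ρ[f/a](π[a,d](R))) → 3
E2 stepwise |·|:
  R → 6
  π[a,d](R) → 6
  ρ[f/a](π[a,d](R)) → 6
  S → 5
  (ρ[f/a](π[a,d](R)) ⋈[f=e] S) → 3
  π[x,c,e,f,d]((ρ[f/a](π[a,d](R)) ⋈[f=e] S)) → 3

E1 and E2 produce the same multiset:
x | c | e | f | d
r | 4 | 3 | 3 | 1
r | 7 | 7 | 7 | 9
s | 8 | 6 | 6 | 4

yes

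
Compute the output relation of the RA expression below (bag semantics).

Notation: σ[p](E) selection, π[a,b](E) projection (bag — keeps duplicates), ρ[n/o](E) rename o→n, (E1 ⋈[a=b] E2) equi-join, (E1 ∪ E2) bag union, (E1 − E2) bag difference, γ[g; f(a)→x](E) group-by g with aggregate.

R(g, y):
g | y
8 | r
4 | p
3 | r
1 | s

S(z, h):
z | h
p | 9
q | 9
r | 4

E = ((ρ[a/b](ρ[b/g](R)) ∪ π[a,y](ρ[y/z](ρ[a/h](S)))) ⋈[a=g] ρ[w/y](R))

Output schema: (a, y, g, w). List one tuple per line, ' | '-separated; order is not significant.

Subexpression sizes:
  R → 4
  ρ[b/g](R) → 4
  ρ[a/b](ρ[b/g](R)) → 4
  S → 3
  ρ[a/h](S) → 3
  ρ[y/z](ρ[a/h](S)) → 3
  π[a,y](ρ[y/z](ρ[a/h](S))) → 3
  (ρ[a/b](ρ[b/g](R)) ∪ π[a,y](ρ[y/z](ρ[a/h](S)))) → 7
  R → 4
  ρ[w/y](R) → 4
  ((ρ[a/b](ρ[b/g](R)) ∪ π[a,y](ρ[y/z](ρ[a/h](S)))) ⋈[a=g] ρ[w/y](R)) → 5

== RESULT ==
a | y | g | w
1 | s | 1 | s
3 | r | 3 | r
4 | p | 4 | p
4 | r | 4 | p
8 | r | 8 | r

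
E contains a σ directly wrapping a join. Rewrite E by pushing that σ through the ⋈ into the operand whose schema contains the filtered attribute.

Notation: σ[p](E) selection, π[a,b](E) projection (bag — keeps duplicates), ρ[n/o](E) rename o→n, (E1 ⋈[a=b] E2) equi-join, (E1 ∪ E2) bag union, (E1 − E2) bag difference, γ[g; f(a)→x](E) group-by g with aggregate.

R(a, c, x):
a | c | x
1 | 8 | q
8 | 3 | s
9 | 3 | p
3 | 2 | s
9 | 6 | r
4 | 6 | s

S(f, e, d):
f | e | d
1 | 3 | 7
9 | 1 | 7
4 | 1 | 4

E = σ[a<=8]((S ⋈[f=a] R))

σ filters on a, owned by the right side.
E' = (S ⋈[f=a] σ[a<=8](R))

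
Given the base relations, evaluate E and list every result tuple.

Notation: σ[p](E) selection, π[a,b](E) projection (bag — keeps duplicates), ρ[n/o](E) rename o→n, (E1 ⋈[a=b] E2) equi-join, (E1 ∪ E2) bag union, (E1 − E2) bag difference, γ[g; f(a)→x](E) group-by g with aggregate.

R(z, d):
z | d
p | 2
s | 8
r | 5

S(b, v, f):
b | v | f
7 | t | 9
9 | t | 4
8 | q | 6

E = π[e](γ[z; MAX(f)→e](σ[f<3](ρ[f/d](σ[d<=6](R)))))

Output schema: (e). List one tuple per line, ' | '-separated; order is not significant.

Subexpression sizes:
  R → 3
  σ[d<=6](R) → 2
  ρ[f/d](σ[d<=6](R)) → 2
  σ[f<3](ρ[f/d](σ[d<=6](R))) → 1
  γ[z; MAX(f)→e](σ[f<3](ρ[f/d](σ[d<=6](R)))) → 1
  π[e](γ[z; MAX(f)→e](σ[f<3](ρ[f/d](σ[d<=6](R))))) → 1

== RESULT ==
e
2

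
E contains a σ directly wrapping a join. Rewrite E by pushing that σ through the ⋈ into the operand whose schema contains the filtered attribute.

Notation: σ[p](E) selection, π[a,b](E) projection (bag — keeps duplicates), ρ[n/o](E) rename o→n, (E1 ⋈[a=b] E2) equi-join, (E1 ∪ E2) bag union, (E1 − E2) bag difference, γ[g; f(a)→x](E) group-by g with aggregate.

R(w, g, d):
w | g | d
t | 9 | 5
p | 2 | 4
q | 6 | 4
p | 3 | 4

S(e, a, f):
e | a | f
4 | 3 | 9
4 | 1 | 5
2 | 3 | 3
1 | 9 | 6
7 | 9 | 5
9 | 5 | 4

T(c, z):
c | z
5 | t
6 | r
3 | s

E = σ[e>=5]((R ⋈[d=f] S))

σ filters on e, owned by the right side.
E' = (R ⋈[d=f] σ[e>=5](S))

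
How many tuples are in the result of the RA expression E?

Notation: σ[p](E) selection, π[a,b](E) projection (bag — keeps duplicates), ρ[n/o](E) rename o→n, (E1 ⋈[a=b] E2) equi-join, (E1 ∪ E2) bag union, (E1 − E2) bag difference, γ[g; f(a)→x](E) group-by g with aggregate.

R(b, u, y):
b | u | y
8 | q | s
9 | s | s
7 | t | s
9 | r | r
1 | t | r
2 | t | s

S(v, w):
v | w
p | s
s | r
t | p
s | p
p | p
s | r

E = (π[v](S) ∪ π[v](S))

Row counts bottom-up:
  S → 6
  π[v](S) → 6
  S → 6
  π[v](S) → 6
  (π[v](S) ∪ π[v](S)) → 12

|E| = 12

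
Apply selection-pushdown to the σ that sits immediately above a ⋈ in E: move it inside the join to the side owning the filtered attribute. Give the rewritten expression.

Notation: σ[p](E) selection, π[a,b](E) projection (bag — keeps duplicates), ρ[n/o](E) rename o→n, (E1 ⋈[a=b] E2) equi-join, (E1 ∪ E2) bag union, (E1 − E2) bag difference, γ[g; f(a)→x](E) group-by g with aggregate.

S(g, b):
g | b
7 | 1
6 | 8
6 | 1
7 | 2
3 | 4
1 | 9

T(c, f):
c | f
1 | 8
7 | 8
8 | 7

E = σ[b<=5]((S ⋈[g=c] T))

σ filters on b, owned by the left side.
E' = (σ[b<=5](S) ⋈[g=c] T)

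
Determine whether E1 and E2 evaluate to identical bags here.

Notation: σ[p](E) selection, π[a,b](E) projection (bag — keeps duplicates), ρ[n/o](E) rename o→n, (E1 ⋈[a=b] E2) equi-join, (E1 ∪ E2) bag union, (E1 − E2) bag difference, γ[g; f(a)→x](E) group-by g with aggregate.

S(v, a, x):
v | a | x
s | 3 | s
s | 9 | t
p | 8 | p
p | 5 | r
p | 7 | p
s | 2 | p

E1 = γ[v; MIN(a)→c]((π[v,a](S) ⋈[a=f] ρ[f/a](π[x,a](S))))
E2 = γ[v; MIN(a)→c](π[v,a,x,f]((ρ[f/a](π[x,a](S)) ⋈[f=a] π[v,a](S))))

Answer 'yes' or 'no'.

E1 row counts bottom-up:
  S → 6
  π[v,a](S) → 6
  S → 6
  π[x,a](S) → 6
  ρ[f/a](π[x,a](S)) → 6
  (π[v,a](S) ⋈[a=f] ρ[f/a](π[x,a](S))) → 6
  γ[v; MIN(a)→c]((π[v,a](S) ⋈[a=f] ρ[f/a](π[x,a](S)))) → 2
E2 row counts bottom-up:
  S → 6
  π[x,a](S) → 6
  ρ[f/a](π[x,a](S)) → 6
  S → 6
  π[v,a](S) → 6
  (ρ[f/a](π[x,a](S)) ⋈[f=a] π[v,a](S)) → 6
  π[v,a,x,f]((ρ[f/a](π[x,a](S)) ⋈[f=a] π[v,a](S))) → 6
  γ[v; MIN(a)→c](π[v,a,x,f]((ρ[f/a](π[x,a](S)) ⋈[f=a] π[v,a](S)))) → 2

E1 and E2 produce the same multiset:
v | c
p | 5
s | 2

yes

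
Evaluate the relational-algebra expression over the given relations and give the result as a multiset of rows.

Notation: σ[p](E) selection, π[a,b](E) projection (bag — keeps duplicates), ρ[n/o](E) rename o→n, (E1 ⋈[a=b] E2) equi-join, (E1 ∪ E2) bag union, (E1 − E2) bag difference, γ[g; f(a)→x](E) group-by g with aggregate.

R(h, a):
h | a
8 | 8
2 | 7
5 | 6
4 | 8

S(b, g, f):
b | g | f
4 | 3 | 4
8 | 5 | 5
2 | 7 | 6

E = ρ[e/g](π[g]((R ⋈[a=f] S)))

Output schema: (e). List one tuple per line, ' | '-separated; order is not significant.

Per-node cardinality:
  R → 4
  S → 3
  (R ⋈[a=f] S) → 1
  π[g]((R ⋈[a=f] S)) → 1
  ρ[e/g](π[g]((R ⋈[a=f] S))) → 1

== RESULT ==
e
7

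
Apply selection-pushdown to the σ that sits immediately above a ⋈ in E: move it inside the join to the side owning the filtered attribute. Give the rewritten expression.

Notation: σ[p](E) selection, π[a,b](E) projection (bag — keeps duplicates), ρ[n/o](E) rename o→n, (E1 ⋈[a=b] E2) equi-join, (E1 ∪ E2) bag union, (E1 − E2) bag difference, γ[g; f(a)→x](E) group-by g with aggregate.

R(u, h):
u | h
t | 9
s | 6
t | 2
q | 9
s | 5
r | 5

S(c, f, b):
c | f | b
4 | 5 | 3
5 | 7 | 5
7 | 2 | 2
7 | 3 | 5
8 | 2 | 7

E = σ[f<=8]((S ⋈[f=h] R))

σ filters on f, owned by the left side.
E' = (σ[f<=8](S) ⋈[f=h] R)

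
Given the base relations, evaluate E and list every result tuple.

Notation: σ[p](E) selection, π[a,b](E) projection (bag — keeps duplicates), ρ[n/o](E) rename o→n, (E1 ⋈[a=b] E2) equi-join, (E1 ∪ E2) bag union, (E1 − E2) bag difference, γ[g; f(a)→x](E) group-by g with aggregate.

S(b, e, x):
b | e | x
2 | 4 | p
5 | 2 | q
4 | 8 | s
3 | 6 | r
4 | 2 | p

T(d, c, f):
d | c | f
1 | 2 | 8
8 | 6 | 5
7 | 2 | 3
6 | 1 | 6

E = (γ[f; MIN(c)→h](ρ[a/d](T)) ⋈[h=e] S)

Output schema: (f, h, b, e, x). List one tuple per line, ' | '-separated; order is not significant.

Stepwise |·|:
  T → 4
  ρ[a/d](T) → 4
  γ[f; MIN(c)→h](ρ[a/d](T)) → 4
  S → 5
  (γ[f; MIN(c)→h](ρ[a/d](T)) ⋈[h=e] S) → 5

== RESULT ==
f | h | b | e | x
3 | 2 | 4 | 2 | p
3 | 2 | 5 | 2 | q
5 | 6 | 3 | 6 | r
8 | 2 | 4 | 2 | p
8 | 2 | 5 | 2 | q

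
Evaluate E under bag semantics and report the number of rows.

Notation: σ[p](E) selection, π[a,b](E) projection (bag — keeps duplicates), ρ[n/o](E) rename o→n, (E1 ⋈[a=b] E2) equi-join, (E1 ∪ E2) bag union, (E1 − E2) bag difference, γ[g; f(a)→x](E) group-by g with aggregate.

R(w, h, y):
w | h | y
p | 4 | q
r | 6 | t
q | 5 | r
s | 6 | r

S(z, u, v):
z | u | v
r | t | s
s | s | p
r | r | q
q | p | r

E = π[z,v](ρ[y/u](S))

Stepwise |·|:
  S → 4
  ρ[y/u](S) → 4
  π[z,v](ρ[y/u](S)) → 4

|E| = 4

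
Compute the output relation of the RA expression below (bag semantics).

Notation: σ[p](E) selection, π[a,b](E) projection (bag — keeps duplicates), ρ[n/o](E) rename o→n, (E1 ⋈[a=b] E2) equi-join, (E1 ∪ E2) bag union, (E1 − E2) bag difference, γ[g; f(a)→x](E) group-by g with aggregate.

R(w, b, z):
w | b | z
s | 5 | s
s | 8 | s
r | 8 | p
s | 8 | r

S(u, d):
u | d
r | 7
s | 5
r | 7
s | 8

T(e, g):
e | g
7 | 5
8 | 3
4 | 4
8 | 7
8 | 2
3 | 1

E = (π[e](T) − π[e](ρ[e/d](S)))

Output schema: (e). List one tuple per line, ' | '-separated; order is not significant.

Per-node cardinality:
  T → 6
  π[e](T) → 6
  S → 4
  ρ[e/d](S) → 4
  π[e](ρ[e/d](S)) → 4
  (π[e](T) − π[e](ρ[e/d](S))) → 4

== RESULT ==
e
3
4
8
8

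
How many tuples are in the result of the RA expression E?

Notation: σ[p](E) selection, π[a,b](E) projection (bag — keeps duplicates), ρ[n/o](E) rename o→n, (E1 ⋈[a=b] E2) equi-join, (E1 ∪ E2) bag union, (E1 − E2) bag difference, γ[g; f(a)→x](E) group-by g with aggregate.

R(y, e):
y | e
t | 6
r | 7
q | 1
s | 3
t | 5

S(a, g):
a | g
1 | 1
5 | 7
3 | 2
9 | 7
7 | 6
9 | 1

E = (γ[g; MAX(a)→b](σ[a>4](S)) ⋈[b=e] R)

Subexpression sizes:
  S → 6
  σ[a>4](S) → 4
  γ[g; MAX(a)→b](σ[a>4](S)) → 3
  R → 5
  (γ[g; MAX(a)→b](σ[a>4](S)) ⋈[b=e] R) → 1

|E| = 1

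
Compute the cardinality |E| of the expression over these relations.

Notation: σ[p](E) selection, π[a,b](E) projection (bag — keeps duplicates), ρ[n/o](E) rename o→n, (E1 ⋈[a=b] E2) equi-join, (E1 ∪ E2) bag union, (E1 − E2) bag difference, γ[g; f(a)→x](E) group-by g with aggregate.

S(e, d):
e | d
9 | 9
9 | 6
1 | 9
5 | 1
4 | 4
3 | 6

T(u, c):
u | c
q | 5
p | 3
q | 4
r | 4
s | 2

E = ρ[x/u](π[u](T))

Subexpression sizes:
  T → 5
  π[u](T) → 5
  ρ[x/u](π[u](T)) → 5

|E| = 5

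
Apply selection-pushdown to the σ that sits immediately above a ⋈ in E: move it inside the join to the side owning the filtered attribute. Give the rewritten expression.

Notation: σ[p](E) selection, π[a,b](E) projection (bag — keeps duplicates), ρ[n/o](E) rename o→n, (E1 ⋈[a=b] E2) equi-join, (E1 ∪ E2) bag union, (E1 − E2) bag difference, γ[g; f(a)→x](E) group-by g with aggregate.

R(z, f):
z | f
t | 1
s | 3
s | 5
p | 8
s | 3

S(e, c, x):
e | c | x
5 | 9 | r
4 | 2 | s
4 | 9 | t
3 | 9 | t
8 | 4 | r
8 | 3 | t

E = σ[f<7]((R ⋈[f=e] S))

σ filters on f, owned by the left side.
E' = (σ[f<7](R) ⋈[f=e] S)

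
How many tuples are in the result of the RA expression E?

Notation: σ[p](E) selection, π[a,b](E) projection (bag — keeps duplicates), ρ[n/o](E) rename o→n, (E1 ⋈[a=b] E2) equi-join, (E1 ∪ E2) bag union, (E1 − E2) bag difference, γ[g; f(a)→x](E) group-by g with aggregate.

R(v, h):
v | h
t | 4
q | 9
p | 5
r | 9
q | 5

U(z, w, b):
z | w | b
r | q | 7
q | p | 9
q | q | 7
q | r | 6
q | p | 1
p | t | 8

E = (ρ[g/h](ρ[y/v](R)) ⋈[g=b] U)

Stepwise |·|:
  R → 5
  ρ[y/v](R) → 5
  ρ[g/h](ρ[y/v](R)) → 5
  U → 6
  (ρ[g/h](ρ[y/v](R)) ⋈[g=b] U) → 2

|E| = 2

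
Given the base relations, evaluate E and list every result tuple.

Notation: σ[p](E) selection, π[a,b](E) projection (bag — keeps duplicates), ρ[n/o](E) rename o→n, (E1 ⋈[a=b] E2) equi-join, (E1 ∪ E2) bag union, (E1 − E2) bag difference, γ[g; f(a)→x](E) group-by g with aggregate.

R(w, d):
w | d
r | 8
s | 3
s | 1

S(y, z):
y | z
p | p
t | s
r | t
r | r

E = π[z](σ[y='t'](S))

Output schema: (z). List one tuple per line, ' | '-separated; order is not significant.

Stepwise |·|:
  S → 4
  σ[y='t'](S) → 1
  π[z](σ[y='t'](S)) → 1

== RESULT ==
z
s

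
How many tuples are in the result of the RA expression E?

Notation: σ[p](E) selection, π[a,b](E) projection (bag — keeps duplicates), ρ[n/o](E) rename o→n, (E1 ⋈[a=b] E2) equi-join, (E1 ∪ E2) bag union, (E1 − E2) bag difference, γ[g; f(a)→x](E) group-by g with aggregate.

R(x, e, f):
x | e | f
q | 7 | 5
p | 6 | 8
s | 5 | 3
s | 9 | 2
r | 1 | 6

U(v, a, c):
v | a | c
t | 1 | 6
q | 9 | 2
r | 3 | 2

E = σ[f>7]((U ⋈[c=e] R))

Subexpression sizes:
  U → 3
  R → 5
  (U ⋈[c=e] R) → 1
  σ[f>7]((U ⋈[c=e] R)) → 1

|E| = 1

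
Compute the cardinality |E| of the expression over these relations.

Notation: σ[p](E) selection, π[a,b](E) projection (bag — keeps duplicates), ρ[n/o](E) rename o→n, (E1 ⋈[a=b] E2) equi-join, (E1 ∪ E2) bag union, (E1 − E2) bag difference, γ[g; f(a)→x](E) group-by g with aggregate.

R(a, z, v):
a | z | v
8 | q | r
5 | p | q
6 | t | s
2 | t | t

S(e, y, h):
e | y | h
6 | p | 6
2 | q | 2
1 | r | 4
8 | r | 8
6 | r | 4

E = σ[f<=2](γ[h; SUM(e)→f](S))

Per-node cardinality:
  S → 5
  γ[h; SUM(e)→f](S) → 4
  σ[f<=2](γ[h; SUM(e)→f](S)) → 1

|E| = 1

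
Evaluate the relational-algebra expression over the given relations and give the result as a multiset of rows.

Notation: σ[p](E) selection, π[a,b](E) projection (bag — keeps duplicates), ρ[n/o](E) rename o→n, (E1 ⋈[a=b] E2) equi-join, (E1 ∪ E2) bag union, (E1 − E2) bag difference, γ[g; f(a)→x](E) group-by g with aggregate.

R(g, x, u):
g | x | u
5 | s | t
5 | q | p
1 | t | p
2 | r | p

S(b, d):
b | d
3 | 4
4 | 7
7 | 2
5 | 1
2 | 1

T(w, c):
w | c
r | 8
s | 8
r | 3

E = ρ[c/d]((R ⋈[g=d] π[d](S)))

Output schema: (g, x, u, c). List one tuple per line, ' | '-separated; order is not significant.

Row counts bottom-up:
  R → 4
  S → 5
  π[d](S) → 5
  (R ⋈[g=d] π[d](S)) → 3
  ρ[c/d]((R ⋈[g=d] π[d](S))) → 3

== RESULT ==
g | x | u | c
1 | t | p | 1
1 | t | p | 1
2 | r | p | 2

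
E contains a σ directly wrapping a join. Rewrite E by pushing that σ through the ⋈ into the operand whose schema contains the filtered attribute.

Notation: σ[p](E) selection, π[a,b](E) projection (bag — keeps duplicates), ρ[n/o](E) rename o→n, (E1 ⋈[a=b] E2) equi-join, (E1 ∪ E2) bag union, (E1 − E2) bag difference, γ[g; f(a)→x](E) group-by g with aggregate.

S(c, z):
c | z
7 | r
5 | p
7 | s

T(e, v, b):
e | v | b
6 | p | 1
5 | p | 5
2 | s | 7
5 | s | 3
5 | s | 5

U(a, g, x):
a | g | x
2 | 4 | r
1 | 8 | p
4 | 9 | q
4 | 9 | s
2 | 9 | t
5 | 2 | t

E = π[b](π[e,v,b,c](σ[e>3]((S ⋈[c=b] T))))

σ filters on e, owned by the right side.
E' = π[b](π[e,v,b,c]((S ⋈[c=b] σ[e>3](T))))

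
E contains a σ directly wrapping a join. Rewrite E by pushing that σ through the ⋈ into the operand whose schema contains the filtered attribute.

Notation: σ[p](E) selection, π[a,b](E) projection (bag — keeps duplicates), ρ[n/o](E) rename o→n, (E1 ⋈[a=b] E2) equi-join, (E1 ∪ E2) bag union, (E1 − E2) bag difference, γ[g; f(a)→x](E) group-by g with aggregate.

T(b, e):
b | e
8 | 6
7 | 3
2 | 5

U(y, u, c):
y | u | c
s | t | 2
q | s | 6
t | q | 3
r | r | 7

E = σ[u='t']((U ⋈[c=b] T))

σ filters on u, owned by the left side.
E' = (σ[u='t'](U) ⋈[c=b] T)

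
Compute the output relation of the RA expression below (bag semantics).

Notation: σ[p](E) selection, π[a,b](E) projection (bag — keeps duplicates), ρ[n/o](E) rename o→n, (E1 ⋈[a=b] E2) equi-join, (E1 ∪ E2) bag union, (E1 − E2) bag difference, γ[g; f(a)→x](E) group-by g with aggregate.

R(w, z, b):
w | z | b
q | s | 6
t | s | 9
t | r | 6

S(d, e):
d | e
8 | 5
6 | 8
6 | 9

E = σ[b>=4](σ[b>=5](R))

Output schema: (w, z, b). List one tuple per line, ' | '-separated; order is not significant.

Stepwise |·|:
  R → 3
  σ[b>=5](R) → 3
  σ[b>=4](σ[b>=5](R)) → 3

== RESULT ==
w | z | b
q | s | 6
t | r | 6
t | s | 9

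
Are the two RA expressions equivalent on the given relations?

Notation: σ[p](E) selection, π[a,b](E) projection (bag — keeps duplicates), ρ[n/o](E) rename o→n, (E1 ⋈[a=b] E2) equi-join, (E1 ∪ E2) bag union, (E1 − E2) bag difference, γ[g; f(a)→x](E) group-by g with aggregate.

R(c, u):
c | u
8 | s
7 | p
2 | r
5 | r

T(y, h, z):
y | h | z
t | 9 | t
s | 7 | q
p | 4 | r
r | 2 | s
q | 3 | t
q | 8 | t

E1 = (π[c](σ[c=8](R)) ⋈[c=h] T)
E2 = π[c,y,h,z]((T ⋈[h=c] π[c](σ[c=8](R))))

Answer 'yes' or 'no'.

E1 row counts bottom-up:
  R → 4
  σ[c=8](R) → 1
  π[c](σ[c=8](R)) → 1
  T → 6
  (π[c](σ[c=8](R)) ⋈[c=h] T) → 1
E2 row counts bottom-up:
  T → 6
  R → 4
  σ[c=8](R) → 1
  π[c](σ[c=8](R)) → 1
  (T ⋈[h=c] π[c](σ[c=8](R))) → 1
  π[c,y,h,z]((T ⋈[h=c] π[c](σ[c=8](R)))) → 1

E1 and E2 produce the same multiset:
c | y | h | z
8 | q | 8 | t

yes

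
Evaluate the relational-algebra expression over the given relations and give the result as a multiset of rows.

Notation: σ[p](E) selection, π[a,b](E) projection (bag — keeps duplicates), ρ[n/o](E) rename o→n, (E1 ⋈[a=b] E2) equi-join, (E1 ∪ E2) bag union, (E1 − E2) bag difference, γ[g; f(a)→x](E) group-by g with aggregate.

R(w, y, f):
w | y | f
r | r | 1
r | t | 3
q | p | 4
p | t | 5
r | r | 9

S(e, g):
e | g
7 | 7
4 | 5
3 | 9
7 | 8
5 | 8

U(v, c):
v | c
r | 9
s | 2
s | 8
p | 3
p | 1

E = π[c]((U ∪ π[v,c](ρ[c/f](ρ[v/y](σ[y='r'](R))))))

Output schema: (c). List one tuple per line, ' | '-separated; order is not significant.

Subexpression sizes:
  U → 5
  R → 5
  σ[y='r'](R) → 2
  ρ[v/y](σ[y='r'](R)) → 2
  ρ[c/f](ρ[v/y](σ[y='r'](R))) → 2
  π[v,c](ρ[c/f](ρ[v/y](σ[y='r'](R)))) → 2
  (U ∪ π[v,c](ρ[c/f](ρ[v/y](σ[y='r'](R))))) → 7
  π[c]((U ∪ π[v,c](ρ[c/f](ρ[v/y](σ[y='r'](R)))))) → 7

== RESULT ==
c
1
1
2
3
8
9
9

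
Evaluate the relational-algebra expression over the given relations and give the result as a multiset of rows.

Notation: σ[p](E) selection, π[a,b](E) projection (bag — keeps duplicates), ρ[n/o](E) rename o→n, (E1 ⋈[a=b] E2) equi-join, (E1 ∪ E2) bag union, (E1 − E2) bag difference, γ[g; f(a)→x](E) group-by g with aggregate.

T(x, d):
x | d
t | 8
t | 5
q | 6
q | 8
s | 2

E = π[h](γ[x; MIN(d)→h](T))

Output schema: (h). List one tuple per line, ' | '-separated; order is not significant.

Stepwise |·|:
  T → 5
  γ[x; MIN(d)→h](T) → 3
  π[h](γ[x; MIN(d)→h](T)) → 3

== RESULT ==
h
2
5
6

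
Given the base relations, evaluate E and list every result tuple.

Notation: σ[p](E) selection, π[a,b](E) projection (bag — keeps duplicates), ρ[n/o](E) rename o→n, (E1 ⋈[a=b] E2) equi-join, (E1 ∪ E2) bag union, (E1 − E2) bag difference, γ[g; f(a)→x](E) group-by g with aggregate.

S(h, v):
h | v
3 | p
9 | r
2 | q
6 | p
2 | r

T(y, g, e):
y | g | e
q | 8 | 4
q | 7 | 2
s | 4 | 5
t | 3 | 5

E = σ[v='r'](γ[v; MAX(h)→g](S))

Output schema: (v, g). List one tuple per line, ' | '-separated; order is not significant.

Per-node cardinality:
  S → 5
  γ[v; MAX(h)→g](S) → 3
  σ[v='r'](γ[v; MAX(h)→g](S)) → 1

== RESULT ==
v | g
r | 9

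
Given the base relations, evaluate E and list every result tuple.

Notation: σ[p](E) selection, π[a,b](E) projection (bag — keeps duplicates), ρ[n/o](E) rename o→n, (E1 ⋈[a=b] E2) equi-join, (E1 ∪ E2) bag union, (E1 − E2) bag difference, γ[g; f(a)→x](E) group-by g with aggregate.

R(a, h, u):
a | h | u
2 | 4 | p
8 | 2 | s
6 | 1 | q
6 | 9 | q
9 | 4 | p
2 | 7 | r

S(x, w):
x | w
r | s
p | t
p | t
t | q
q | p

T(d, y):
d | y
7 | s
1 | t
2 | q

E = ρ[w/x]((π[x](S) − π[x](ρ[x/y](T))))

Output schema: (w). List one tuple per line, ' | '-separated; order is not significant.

Per-node cardinality:
  S → 5
  π[x](S) → 5
  T → 3
  ρ[x/y](T) → 3
  π[x](ρ[x/y](T)) → 3
  (π[x](S) − π[x](ρ[x/y](T))) → 3
  ρ[w/x]((π[x](S) − π[x](ρ[x/y](T)))) → 3

== RESULT ==
w
p
p
r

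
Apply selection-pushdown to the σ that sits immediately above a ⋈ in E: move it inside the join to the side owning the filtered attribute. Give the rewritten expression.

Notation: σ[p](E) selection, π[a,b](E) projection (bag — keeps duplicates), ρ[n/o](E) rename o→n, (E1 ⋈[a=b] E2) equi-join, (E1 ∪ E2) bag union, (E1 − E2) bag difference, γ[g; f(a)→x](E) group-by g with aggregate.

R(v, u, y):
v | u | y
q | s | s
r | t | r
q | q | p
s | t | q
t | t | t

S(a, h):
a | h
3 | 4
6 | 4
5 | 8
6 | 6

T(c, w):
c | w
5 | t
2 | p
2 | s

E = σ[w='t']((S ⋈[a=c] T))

σ filters on w, owned by the right side.
E' = (S ⋈[a=c] σ[w='t'](T))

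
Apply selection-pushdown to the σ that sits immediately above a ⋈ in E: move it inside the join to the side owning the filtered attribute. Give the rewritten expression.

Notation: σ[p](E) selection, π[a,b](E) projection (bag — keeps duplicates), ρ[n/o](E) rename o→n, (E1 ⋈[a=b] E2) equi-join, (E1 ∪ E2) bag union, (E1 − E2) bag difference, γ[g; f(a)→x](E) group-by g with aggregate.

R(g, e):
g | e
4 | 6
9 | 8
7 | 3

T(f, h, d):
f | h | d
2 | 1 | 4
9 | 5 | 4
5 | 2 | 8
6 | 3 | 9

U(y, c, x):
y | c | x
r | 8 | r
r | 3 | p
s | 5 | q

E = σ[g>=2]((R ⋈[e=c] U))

σ filters on g, owned by the left side.
E' = (σ[g>=2](R) ⋈[e=c] U)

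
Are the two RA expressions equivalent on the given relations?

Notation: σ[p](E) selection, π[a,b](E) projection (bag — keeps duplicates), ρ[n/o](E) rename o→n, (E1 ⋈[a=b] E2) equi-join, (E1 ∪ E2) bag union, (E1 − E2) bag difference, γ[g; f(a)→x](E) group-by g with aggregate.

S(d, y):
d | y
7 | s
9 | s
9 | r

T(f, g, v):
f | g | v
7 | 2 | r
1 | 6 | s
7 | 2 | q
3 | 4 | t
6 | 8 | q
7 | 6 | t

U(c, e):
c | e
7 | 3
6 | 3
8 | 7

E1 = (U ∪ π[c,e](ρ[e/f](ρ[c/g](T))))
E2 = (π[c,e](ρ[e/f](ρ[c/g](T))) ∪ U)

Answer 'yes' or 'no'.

E1 per-node cardinality:
  U → 3
  T → 6
  ρ[c/g](T) → 6
  ρ[e/f](ρ[c/g](T)) → 6
  π[c,e](ρ[e/f](ρ[c/g](T))) → 6
  (U ∪ π[c,e](ρ[e/f](ρ[c/g](T)))) → 9
E2 per-node cardinality:
  T → 6
  ρ[c/g](T) → 6
  ρ[e/f](ρ[c/g](T)) → 6
  π[c,e](ρ[e/f](ρ[c/g](T))) → 6
  U → 3
  (π[c,e](ρ[e/f](ρ[c/g](T))) ∪ U) → 9

E1 and E2 produce the same multiset:
c | e
2 | 7
2 | 7
4 | 3
6 | 1
6 | 3
6 | 7
7 | 3
8 | 6
8 | 7

yes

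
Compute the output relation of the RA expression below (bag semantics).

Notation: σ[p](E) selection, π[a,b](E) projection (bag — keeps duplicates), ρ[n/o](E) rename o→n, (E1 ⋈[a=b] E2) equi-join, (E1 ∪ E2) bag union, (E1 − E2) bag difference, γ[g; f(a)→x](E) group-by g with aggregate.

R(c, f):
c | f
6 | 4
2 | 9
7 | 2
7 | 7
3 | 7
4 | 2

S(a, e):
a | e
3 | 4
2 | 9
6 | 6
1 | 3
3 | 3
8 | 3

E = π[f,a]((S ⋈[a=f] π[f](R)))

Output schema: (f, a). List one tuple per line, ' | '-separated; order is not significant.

Stepwise |·|:
  S → 6
  R → 6
  π[f](R) → 6
  (S ⋈[a=f] π[f](R)) → 2
  π[f,a]((S ⋈[a=f] π[f](R))) → 2

== RESULT ==
f | a
2 | 2
2 | 2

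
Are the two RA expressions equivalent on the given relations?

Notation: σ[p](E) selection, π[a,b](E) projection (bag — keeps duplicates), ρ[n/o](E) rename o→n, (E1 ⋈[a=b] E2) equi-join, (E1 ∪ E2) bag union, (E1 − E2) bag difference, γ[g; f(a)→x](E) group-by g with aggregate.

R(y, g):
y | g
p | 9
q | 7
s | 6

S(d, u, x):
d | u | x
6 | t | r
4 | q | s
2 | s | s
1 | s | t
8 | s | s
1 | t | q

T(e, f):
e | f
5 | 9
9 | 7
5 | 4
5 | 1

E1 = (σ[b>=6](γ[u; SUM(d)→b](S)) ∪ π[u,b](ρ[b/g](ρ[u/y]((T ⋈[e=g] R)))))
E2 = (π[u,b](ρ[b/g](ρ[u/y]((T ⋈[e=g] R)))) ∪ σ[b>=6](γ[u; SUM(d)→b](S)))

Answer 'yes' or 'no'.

E1 subexpression sizes:
  S → 6
  γ[u; SUM(d)→b](S) → 3
  σ[b>=6](γ[u; SUM(d)→b](S)) → 2
  T → 4
  R → 3
  (T ⋈[e=g] R) → 1
  ρ[u/y]((T ⋈[e=g] R)) → 1
  ρ[b/g](ρ[u/y]((T ⋈[e=g] R))) → 1
  π[u,b](ρ[b/g](ρ[u/y]((T ⋈[e=g] R)))) → 1
  (σ[b>=6](γ[u; SUM(d)→b](S)) ∪ π[u,b](ρ[b/g](ρ[u/y]((T ⋈[e=g] R))))) → 3
E2 subexpression sizes:
  T → 4
  R → 3
  (T ⋈[e=g] R) → 1
  ρ[u/y]((T ⋈[e=g] R)) → 1
  ρ[b/g](ρ[u/y]((T ⋈[e=g] R))) → 1
  π[u,b](ρ[b/g](ρ[u/y]((T ⋈[e=g] R)))) → 1
  S → 6
  γ[u; SUM(d)→b](S) → 3
  σ[b>=6](γ[u; SUM(d)→b](S)) → 2
  (π[u,b](ρ[b/g](ρ[u/y]((T ⋈[e=g] R)))) ∪ σ[b>=6](γ[u; SUM(d)→b](S))) → 3

E1 and E2 produce the same multiset:
u | b
p | 9
s | 11
t | 7

yes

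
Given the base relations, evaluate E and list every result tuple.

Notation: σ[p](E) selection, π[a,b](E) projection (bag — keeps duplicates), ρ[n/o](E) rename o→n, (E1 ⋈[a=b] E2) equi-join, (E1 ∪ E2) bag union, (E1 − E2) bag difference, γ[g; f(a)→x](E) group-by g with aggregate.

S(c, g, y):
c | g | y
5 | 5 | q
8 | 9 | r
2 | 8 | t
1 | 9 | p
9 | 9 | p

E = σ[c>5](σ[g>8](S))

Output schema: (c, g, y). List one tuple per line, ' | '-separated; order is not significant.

Per-node cardinality:
  S → 5
  σ[g>8](S) → 3
  σ[c>5](σ[g>8](S)) → 2

== RESULT ==
c | g | y
8 | 9 | r
9 | 9 | p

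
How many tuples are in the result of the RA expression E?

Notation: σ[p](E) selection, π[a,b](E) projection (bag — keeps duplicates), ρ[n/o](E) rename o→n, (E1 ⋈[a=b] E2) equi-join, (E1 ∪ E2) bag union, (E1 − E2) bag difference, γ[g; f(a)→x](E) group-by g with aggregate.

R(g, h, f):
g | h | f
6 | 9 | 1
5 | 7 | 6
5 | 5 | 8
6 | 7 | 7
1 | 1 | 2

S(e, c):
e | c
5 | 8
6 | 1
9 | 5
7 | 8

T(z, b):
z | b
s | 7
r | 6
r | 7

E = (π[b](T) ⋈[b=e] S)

Row counts bottom-up:
  T → 3
  π[b](T) → 3
  S → 4
  (π[b](T) ⋈[b=e] S) → 3

|E| = 3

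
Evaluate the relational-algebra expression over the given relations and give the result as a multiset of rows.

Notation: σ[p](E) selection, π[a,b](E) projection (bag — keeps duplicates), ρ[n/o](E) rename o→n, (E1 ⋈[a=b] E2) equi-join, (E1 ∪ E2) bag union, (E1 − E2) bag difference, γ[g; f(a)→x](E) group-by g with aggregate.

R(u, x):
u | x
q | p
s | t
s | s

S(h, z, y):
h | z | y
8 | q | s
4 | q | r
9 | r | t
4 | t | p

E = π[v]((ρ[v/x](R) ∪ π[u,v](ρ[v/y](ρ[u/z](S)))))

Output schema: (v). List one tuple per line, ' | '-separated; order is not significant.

Subexpression sizes:
  R → 3
  ρ[v/x](R) → 3
  S → 4
  ρ[u/z](S) → 4
  ρ[v/y](ρ[u/z](S)) → 4
  π[u,v](ρ[v/y](ρ[u/z](S))) → 4
  (ρ[v/x](R) ∪ π[u,v](ρ[v/y](ρ[u/z](S)))) → 7
  π[v]((ρ[v/x](R) ∪ π[u,v](ρ[v/y](ρ[u/z](S))))) → 7

== RESULT ==
v
p
p
r
s
s
t
t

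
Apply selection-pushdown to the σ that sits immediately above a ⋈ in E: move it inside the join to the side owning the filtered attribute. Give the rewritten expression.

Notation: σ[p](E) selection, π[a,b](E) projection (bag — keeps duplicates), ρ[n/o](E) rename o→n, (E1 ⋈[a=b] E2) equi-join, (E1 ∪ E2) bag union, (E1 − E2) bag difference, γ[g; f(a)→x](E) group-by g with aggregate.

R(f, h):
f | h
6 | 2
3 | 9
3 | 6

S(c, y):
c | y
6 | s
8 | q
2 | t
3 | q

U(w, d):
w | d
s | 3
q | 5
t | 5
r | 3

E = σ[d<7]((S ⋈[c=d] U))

σ filters on d, owned by the right side.
E' = (S ⋈[c=d] σ[d<7](U))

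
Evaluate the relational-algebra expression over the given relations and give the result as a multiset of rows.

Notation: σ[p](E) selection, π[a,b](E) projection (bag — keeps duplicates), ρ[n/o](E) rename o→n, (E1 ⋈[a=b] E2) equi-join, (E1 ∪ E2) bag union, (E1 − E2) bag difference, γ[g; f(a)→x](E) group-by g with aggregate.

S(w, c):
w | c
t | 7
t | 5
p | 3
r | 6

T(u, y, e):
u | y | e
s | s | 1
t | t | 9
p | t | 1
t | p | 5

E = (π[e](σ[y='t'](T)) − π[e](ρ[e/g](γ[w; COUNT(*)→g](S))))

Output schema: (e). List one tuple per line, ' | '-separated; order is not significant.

Per-node cardinality:
  T → 4
  σ[y='t'](T) → 2
  π[e](σ[y='t'](T)) → 2
  S → 4
  γ[w; COUNT(*)→g](S) → 3
  ρ[e/g](γ[w; COUNT(*)→g](S)) → 3
  π[e](ρ[e/g](γ[w; COUNT(*)→g](S))) → 3
  (π[e](σ[y='t'](T)) − π[e](ρ[e/g](γ[w; COUNT(*)→g](S)))) → 1

== RESULT ==
e
9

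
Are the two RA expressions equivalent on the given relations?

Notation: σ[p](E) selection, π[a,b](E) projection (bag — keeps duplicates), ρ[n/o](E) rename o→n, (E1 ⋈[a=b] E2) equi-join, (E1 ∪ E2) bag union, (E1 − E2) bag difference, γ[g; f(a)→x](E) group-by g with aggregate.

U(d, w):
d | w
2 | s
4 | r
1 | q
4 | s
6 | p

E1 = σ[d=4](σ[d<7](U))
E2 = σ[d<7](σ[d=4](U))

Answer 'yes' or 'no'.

E1 per-node cardinality:
  U → 5
  σ[d<7](U) → 5
  σ[d=4](σ[d<7](U)) → 2
E2 per-node cardinality:
  U → 5
  σ[d=4](U) → 2
  σ[d<7](σ[d=4](U)) → 2

E1 and E2 produce the same multiset:
d | w
4 | r
4 | s

yes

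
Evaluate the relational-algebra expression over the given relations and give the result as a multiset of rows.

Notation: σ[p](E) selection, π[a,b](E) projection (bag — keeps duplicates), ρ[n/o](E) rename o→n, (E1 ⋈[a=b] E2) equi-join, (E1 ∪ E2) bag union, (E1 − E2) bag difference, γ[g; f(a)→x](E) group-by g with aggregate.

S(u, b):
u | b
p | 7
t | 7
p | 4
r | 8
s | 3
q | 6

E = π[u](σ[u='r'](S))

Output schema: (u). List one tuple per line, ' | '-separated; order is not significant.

Stepwise |·|:
  S → 6
  σ[u='r'](S) → 1
  π[u](σ[u='r'](S)) → 1

== RESULT ==
u
r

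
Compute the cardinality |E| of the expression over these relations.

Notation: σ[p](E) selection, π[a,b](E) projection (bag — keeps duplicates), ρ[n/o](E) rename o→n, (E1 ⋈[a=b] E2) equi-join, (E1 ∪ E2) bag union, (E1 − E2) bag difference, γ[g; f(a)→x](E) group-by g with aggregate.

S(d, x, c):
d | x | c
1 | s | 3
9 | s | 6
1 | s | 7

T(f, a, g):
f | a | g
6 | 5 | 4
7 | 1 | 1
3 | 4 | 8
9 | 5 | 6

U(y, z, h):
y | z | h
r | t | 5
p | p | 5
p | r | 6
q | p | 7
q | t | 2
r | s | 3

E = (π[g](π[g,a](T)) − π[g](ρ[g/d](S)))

Subexpression sizes:
  T → 4
  π[g,a](T) → 4
  π[g](π[g,a](T)) → 4
  S → 3
  ρ[g/d](S) → 3
  π[g](ρ[g/d](S)) → 3
  (π[g](π[g,a](T)) − π[g](ρ[g/d](S))) → 3

|E| = 3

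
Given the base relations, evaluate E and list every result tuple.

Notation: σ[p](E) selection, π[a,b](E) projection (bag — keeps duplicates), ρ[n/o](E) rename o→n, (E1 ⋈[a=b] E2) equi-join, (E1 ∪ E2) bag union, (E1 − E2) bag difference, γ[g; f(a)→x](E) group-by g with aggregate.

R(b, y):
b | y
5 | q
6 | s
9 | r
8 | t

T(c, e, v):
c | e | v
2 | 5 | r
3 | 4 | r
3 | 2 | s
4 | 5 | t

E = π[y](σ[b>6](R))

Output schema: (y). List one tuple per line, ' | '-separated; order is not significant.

Row counts bottom-up:
  R → 4
  σ[b>6](R) → 2
  π[y](σ[b>6](R)) → 2

== RESULT ==
y
r
t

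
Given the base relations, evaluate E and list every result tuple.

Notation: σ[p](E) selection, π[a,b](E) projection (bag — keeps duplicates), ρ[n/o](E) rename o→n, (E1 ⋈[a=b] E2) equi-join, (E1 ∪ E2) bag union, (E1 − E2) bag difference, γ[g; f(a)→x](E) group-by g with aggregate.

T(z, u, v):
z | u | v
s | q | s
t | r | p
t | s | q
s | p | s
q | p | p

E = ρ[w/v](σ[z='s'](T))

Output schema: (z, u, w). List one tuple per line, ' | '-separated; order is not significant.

Row counts bottom-up:
  T → 5
  σ[z='s'](T) → 2
  ρ[w/v](σ[z='s'](T)) → 2

== RESULT ==
z | u | w
s | p | s
s | q | s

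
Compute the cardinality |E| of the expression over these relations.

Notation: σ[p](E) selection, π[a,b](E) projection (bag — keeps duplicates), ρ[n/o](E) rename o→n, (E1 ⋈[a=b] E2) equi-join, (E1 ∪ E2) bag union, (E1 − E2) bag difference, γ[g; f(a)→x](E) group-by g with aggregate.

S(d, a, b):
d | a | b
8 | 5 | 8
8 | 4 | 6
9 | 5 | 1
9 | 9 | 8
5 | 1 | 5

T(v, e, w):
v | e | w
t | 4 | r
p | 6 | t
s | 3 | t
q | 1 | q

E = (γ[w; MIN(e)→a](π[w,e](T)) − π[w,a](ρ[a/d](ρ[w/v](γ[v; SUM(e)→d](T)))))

Per-node cardinality:
  T → 4
  π[w,e](T) → 4
  γ[w; MIN(e)→a](π[w,e](T)) → 3
  T → 4
  γ[v; SUM(e)→d](T) → 4
  ρ[w/v](γ[v; SUM(e)→d](T)) → 4
  ρ[a/d](ρ[w/v](γ[v; SUM(e)→d](T))) → 4
  π[w,a](ρ[a/d](ρ[w/v](γ[v; SUM(e)→d](T)))) → 4
  (γ[w; MIN(e)→a](π[w,e](T)) − π[w,a](ρ[a/d](ρ[w/v](γ[v; SUM(e)→d](T))))) → 2

|E| = 2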